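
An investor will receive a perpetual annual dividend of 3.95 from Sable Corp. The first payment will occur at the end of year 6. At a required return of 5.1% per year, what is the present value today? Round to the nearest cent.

60.40

Value at end of year 5: C / r = 3.95 / 0.051 = 77.4510
Discount to today: PV = 77.4510 / (1 + 0.051)^5 = 77.4510 / 1.282371 = 60.40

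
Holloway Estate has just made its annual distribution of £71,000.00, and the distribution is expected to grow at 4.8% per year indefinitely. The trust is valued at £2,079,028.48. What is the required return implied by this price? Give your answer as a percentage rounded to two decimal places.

D₁ = £71,000.00 × 1.048 = £74,408.0000
P = D₁/(r − g) ⇒ r = D₁/P + g = £74,408.0000/£2,079,028.48 + 0.048 = 0.035790 + 0.048 = 0.083790

8.38%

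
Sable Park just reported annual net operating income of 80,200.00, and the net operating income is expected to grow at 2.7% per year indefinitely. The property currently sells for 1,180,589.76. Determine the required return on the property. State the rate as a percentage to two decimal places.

D₁ = 80,200.00 × 1.027 = 82,365.4000
P = D₁/(r − g) ⇒ r = D₁/P + g = 82,365.4000/1,180,589.76 + 0.027 = 0.069766 + 0.027 = 0.096766

9.68%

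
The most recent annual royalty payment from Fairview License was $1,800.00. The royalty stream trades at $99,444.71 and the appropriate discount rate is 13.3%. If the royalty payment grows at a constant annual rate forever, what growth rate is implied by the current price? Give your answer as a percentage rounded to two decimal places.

P = D₀(1+g)/(r−g) ⇒ P(r−g) = D₀(1+g) ⇒ g(P+D₀) = P·r − D₀
g = (P·r − D₀)/(P + D₀) = ($99,444.71×0.133 − $1,800.00) / ($99,444.71 + $1,800.00) = 0.112857

11.29%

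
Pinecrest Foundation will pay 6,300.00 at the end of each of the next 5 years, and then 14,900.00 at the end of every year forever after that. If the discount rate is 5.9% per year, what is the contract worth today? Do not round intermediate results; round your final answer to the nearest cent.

216217.28

PV of 5-year annuity: 6,300.00 × [1 − (1+0.059)^−5] / 0.059 = 26610.24182
Perpetuity value at year 5: 14,900.00 / 0.059 = 252542.37288
PV of perpetuity: 252542.37288 / (1+0.059)^5 = 189607.03905
Total PV = 26610.24182 + 189607.03905 = 216217.28087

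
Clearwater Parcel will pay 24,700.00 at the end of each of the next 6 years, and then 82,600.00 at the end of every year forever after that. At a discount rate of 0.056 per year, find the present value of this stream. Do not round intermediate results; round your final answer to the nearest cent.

1186673.37

PV of 6-year annuity: 24,700.00 × [1 − (1+0.056)^−6] / 0.056 = 122999.44513
Perpetuity value at year 6: 82,600.00 / 0.056 = 1475000.00000
PV of perpetuity: 1475000.00000 / (1+0.056)^6 = 1063673.92032
Total PV = 122999.44513 + 1063673.92032 = 1186673.36546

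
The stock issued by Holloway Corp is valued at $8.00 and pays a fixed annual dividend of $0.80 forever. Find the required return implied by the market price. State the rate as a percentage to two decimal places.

P = C/r ⇒ r = C/P = $0.80/$8.00 = 0.100000

10.00%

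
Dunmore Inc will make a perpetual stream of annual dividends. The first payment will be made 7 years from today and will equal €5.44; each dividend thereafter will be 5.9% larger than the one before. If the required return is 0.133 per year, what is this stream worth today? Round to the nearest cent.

Value at end of year 6: C₁ / (r − g) = €5.44 / (0.133 − 0.059) = €73.5135
Discount to today: PV = €73.5135 / (1 + 0.133)^6 = €73.5135 / 2.115336 = €34.75

€34.75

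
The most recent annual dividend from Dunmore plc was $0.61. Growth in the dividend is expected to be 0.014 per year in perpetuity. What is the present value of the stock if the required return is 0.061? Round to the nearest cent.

D₁ = D₀ × (1 + g) = $0.61 × 1.014 = $0.6185
Growing perpetuity: P = D₁ / (r − g) = $0.6185 / (0.061 − 0.014) = $13.16

$13.16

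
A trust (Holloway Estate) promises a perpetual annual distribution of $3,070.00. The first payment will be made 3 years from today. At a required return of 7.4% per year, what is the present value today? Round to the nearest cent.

Value at end of year 2: C / r = $3,070.00 / 0.074 = $41,486.4865
Discount to today: PV = $41,486.4865 / (1 + 0.074)^2 = $41,486.4865 / 1.153476 = $35,966.49

$35966.49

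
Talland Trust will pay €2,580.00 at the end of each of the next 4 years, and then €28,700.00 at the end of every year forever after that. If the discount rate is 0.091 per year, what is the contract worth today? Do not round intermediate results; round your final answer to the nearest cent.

€230948.54

PV of 4-year annuity: €2,580.00 × [1 − (1+0.091)^−4] / 0.091 = 8340.16365
Perpetuity value at year 4: €28,700.00 / 0.091 = 315384.61538
PV of perpetuity: 315384.61538 / (1+0.091)^4 = 222608.37637
Total PV = 8340.16365 + 222608.37637 = 230948.54002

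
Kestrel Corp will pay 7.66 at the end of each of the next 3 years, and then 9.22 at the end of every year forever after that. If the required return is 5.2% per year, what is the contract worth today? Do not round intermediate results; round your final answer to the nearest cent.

PV of 3-year annuity: 7.66 × [1 − (1+0.052)^−3] / 0.052 = 20.78215
Perpetuity value at year 3: 9.22 / 0.052 = 177.30769
PV of perpetuity: 177.30769 / (1+0.052)^3 = 152.29315
Total PV = 20.78215 + 152.29315 = 173.07530

173.08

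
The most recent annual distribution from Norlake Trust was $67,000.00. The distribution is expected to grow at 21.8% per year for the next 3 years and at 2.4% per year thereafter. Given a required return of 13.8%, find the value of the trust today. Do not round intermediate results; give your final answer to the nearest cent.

$968486.54

D_1 = 81606.00000
D_2 = 99396.10800
D_3 = 121064.45954
Terminal value at year 3: TV = D_3×(1+g_2)/(r−g_2) = 123970.00657/0.114 = 1087456.19801
P_0 = D_1/(1+r)^1 + D_2/(1+r)^2 + D_3/(1+r)^3 + TV/(1+r)^3
    = 71710.01757 + 76751.14359 + 82146.65456 + 737878.72169 = 968486.53742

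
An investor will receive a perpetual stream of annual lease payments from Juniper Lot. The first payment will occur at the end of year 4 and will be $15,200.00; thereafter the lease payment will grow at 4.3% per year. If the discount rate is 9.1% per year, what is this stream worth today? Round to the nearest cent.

Value at end of year 3: C₁ / (r − g) = $15,200.00 / (0.091 − 0.043) = $316,666.6667
Discount to today: PV = $316,666.6667 / (1 + 0.091)^3 = $316,666.6667 / 1.298597 = $243,853.00

$243853.00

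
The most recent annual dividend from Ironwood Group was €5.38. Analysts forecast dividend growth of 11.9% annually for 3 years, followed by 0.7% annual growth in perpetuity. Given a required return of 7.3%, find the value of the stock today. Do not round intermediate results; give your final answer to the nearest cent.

D_1 = 6.02022
D_2 = 6.73663
D_3 = 7.53828
Terminal value at year 3: TV = D_3×(1+g_2)/(r−g_2) = 7.59105/0.066 = 115.01595
P_0 = D_1/(1+r)^1 + D_2/(1+r)^2 + D_3/(1+r)^3 + TV/(1+r)^3
    = 5.61064 + 5.85117 + 6.10202 + 93.10198 = 110.66581

€110.67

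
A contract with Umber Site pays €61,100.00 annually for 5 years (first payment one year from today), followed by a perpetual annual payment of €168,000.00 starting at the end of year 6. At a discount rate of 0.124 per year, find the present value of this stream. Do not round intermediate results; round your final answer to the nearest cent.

PV of 5-year annuity: €61,100.00 × [1 − (1+0.124)^−5] / 0.124 = 218086.64501
Perpetuity value at year 5: €168,000.00 / 0.124 = 1354838.70968
PV of perpetuity: 1354838.70968 / (1+0.124)^5 = 755189.66938
Total PV = 218086.64501 + 755189.66938 = 973276.31439

€973276.31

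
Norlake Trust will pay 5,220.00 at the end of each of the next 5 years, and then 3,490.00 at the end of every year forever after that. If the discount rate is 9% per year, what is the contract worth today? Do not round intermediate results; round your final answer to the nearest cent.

45506.87

PV of 5-year annuity: 5,220.00 × [1 − (1+0.09)^−5] / 0.09 = 20303.97959
Perpetuity value at year 5: 3,490.00 / 0.09 = 38777.77778
PV of perpetuity: 38777.77778 / (1+0.09)^5 = 25202.89487
Total PV = 20303.97959 + 25202.89487 = 45506.87446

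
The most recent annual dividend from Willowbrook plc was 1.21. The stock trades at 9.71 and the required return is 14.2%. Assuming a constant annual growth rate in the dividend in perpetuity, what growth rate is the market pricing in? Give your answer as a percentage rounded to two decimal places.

P = D₀(1+g)/(r−g) ⇒ P(r−g) = D₀(1+g) ⇒ g(P+D₀) = P·r − D₀
g = (P·r − D₀)/(P + D₀) = (9.71×0.142 − 1.21) / (9.71 + 1.21) = 0.015460

1.55%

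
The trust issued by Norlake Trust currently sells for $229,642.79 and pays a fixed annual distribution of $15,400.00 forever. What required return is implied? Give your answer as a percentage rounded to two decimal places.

P = C/r ⇒ r = C/P = $15,400.00/$229,642.79 = 0.067061

6.71%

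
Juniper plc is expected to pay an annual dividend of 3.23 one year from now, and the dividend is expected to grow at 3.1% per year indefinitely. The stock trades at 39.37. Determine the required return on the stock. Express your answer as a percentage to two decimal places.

P = D₁/(r − g) ⇒ r = D₁/P + g = 3.2300/39.37 + 0.031 = 0.082042 + 0.031 = 0.113042

11.30%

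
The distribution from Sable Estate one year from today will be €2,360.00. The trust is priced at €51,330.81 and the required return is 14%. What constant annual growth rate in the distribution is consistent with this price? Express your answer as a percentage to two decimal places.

9.40%

P = D₁/(r−g) ⇒ g = r − D₁/P = 0.14 − €2,360.00/€51,330.81 = 0.094024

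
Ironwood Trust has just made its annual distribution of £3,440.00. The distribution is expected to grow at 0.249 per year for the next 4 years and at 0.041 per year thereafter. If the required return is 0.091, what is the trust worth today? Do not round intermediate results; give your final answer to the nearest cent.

D_1 = 4296.56000
D_2 = 5366.40344
D_3 = 6702.63790
D_4 = 8371.59473
Terminal value at year 4: TV = D_4×(1+g_2)/(r−g_2) = 8714.83012/0.05 = 174296.60234
P_0 = D_1/(1+r)^1 + D_2/(1+r)^2 + D_3/(1+r)^3 + D_4/(1+r)^4 + TV/(1+r)^4
    = 3938.18515 + 4508.51811 + 5161.44740 + 5908.93474 + 123024.02134 = 142541.10674

£142541.11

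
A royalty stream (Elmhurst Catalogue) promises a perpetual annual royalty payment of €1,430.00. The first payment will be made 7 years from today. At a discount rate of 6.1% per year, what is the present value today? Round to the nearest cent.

Value at end of year 6: C / r = €1,430.00 / 0.061 = €23,442.6230
Discount to today: PV = €23,442.6230 / (1 + 0.061)^6 = €23,442.6230 / 1.426567 = €16,432.89

€16432.89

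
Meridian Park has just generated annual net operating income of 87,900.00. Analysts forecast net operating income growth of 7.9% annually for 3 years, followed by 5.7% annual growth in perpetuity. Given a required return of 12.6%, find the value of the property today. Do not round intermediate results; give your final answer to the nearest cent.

1427143.69

D_1 = 94844.10000
D_2 = 102336.78390
D_3 = 110421.38983
Terminal value at year 3: TV = D_3×(1+g_2)/(r−g_2) = 116715.40905/0.069 = 1691527.66737
P_0 = D_1/(1+r)^1 + D_2/(1+r)^2 + D_3/(1+r)^3 + TV/(1+r)^3
    = 84230.99467 + 80715.13610 + 77346.03184 + 1184851.53126 = 1427143.69387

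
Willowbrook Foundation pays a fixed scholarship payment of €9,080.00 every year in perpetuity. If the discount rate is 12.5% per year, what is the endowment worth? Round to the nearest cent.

€72640.00

Level perpetuity: PV = C / r = €9,080.00 / 0.125 = €72,640.00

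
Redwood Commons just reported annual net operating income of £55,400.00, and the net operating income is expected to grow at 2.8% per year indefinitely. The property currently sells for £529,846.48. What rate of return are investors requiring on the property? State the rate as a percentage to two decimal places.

D₁ = £55,400.00 × 1.028 = £56,951.2000
P = D₁/(r − g) ⇒ r = D₁/P + g = £56,951.2000/£529,846.48 + 0.028 = 0.107486 + 0.028 = 0.135486

13.55%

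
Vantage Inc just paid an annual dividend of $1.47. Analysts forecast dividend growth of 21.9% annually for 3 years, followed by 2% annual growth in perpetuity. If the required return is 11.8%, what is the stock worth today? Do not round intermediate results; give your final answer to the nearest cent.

$25.09

D_1 = 1.79193
D_2 = 2.18436
D_3 = 2.66274
Terminal value at year 3: TV = D_3×(1+g_2)/(r−g_2) = 2.71599/0.098 = 27.71421
P_0 = D_1/(1+r)^1 + D_2/(1+r)^2 + D_3/(1+r)^3 + TV/(1+r)^3
    = 1.60280 + 1.74760 + 1.90547 + 19.83249 = 25.08836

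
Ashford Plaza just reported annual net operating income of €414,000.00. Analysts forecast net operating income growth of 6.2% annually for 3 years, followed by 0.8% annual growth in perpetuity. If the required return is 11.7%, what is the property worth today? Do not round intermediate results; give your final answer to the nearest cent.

€4414053.56

D_1 = 439668.00000
D_2 = 466927.41600
D_3 = 495876.91579
Terminal value at year 3: TV = D_3×(1+g_2)/(r−g_2) = 499843.93112/0.109 = 4585724.13870
P_0 = D_1/(1+r)^1 + D_2/(1+r)^2 + D_3/(1+r)^3 + TV/(1+r)^3
    = 393615.04029 + 374233.81628 + 355806.90500 + 3290397.80040 = 4414053.56197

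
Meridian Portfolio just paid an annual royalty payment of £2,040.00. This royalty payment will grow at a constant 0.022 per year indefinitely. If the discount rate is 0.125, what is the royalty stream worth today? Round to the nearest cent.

£20241.55

D₁ = D₀ × (1 + g) = £2,040.00 × 1.022 = £2,084.8800
Growing perpetuity: P = D₁ / (r − g) = £2,084.8800 / (0.125 − 0.022) = £20,241.55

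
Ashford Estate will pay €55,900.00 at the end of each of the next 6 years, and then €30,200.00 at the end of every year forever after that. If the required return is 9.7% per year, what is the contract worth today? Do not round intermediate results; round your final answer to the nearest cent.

PV of 6-year annuity: €55,900.00 × [1 − (1+0.097)^−6] / 0.097 = 245614.46235
Perpetuity value at year 6: €30,200.00 / 0.097 = 311340.20619
PV of perpetuity: 311340.20619 / (1+0.097)^6 = 178646.88305
Total PV = 245614.46235 + 178646.88305 = 424261.34541

€424261.35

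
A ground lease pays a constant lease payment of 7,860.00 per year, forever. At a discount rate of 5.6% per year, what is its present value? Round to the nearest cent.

140357.14

Level perpetuity: PV = C / r = 7,860.00 / 0.056 = 140,357.14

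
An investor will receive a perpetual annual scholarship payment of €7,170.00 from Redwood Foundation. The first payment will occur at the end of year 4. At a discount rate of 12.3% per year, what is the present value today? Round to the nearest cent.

Value at end of year 3: C / r = €7,170.00 / 0.123 = €58,292.6829
Discount to today: PV = €58,292.6829 / (1 + 0.123)^3 = €58,292.6829 / 1.416248 = €41,159.94

€41159.94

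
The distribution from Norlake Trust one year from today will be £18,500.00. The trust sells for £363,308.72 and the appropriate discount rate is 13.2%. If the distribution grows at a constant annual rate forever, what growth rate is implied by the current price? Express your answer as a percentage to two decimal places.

8.11%

P = D₁/(r−g) ⇒ g = r − D₁/P = 0.132 − £18,500.00/£363,308.72 = 0.081079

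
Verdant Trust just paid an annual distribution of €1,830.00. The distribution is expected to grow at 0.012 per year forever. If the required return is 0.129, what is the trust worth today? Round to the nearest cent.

€15828.72

D₁ = D₀ × (1 + g) = €1,830.00 × 1.012 = €1,851.9600
Growing perpetuity: P = D₁ / (r − g) = €1,851.9600 / (0.129 − 0.012) = €15,828.72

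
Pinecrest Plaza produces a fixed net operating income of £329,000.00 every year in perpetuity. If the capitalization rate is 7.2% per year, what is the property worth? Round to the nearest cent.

Level perpetuity: PV = C / r = £329,000.00 / 0.072 = £4,569,444.44

£4569444.44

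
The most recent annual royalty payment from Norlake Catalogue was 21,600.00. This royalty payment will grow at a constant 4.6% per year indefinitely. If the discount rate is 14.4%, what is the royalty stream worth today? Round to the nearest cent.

D₁ = D₀ × (1 + g) = 21,600.00 × 1.046 = 22,593.6000
Growing perpetuity: P = D₁ / (r − g) = 22,593.6000 / (0.144 − 0.046) = 230,546.94

230546.94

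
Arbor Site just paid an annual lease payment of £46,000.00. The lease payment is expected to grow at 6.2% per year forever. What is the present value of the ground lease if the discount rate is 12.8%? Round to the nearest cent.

£740181.82

D₁ = D₀ × (1 + g) = £46,000.00 × 1.062 = £48,852.0000
Growing perpetuity: P = D₁ / (r − g) = £48,852.0000 / (0.128 − 0.062) = £740,181.82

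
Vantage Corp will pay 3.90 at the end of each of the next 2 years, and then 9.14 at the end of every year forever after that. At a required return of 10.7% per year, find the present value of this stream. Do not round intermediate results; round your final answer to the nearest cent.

76.41

PV of 2-year annuity: 3.90 × [1 − (1+0.107)^−2] / 0.107 = 6.70554
Perpetuity value at year 2: 9.14 / 0.107 = 85.42056
PV of perpetuity: 85.42056 / (1+0.107)^2 = 69.70552
Total PV = 6.70554 + 69.70552 = 76.41106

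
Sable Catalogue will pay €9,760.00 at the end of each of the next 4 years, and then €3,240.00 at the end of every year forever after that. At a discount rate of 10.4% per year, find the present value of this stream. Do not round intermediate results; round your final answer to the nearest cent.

PV of 4-year annuity: €9,760.00 × [1 − (1+0.104)^−4] / 0.104 = 30671.89074
Perpetuity value at year 4: €3,240.00 / 0.104 = 31153.84615
PV of perpetuity: 31153.84615 / (1+0.104)^4 = 20971.78406
Total PV = 30671.89074 + 20971.78406 = 51643.67481

€51643.67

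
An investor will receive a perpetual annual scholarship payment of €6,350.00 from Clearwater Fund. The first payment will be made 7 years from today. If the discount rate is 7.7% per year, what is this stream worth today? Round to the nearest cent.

Value at end of year 6: C / r = €6,350.00 / 0.077 = €82,467.5325
Discount to today: PV = €82,467.5325 / (1 + 0.077)^6 = €82,467.5325 / 1.560609 = €52,843.16

€52843.16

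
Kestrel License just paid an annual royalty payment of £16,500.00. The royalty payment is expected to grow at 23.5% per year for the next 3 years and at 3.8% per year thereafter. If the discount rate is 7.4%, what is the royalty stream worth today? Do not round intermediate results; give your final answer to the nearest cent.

£789260.07

D_1 = 20377.50000
D_2 = 25166.21250
D_3 = 31080.27244
Terminal value at year 3: TV = D_3×(1+g_2)/(r−g_2) = 32261.32279/0.036 = 896147.85528
P_0 = D_1/(1+r)^1 + D_2/(1+r)^2 + D_3/(1+r)^3 + TV/(1+r)^3
    = 18973.46369 + 21817.71662 + 25088.34267 + 723380.54705 = 789260.07003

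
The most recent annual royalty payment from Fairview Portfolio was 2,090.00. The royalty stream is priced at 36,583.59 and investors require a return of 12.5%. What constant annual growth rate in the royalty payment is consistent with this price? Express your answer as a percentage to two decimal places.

P = D₀(1+g)/(r−g) ⇒ P(r−g) = D₀(1+g) ⇒ g(P+D₀) = P·r − D₀
g = (P·r − D₀)/(P + D₀) = (36,583.59×0.125 − 2,090.00) / (36,583.59 + 2,090.00) = 0.064203

6.42%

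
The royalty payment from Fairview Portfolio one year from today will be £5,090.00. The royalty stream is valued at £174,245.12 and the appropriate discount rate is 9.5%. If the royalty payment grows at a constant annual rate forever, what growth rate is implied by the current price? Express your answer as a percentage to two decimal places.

6.58%

P = D₁/(r−g) ⇒ g = r − D₁/P = 0.095 − £5,090.00/£174,245.12 = 0.065788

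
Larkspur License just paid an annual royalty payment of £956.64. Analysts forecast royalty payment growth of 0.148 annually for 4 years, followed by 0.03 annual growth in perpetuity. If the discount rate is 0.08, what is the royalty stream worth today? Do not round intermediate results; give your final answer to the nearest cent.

D_1 = 1098.22272
D_2 = 1260.75968
D_3 = 1447.35212
D_4 = 1661.56023
Terminal value at year 4: TV = D_4×(1+g_2)/(r−g_2) = 1711.40704/0.05 = 34228.14071
P_0 = D_1/(1+r)^1 + D_2/(1+r)^2 + D_3/(1+r)^3 + D_4/(1+r)^4 + TV/(1+r)^4
    = 1016.87289 + 1080.89822 + 1148.95477 + 1221.29637 + 25158.70523 = 29626.72748

£29626.73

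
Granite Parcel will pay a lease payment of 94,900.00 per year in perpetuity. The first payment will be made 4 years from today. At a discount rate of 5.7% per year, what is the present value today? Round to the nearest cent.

1409828.85

Value at end of year 3: C / r = 94,900.00 / 0.057 = 1,664,912.2807
Discount to today: PV = 1,664,912.2807 / (1 + 0.057)^3 = 1,664,912.2807 / 1.180932 = 1,409,828.85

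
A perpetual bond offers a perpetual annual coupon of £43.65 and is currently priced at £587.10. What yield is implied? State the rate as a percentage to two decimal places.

P = C/r ⇒ r = C/P = £43.65/£587.10 = 0.074348

7.43%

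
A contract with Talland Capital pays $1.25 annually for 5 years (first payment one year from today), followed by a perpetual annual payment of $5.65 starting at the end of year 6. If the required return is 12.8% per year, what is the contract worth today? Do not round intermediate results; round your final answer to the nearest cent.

$28.59

PV of 5-year annuity: $1.25 × [1 − (1+0.128)^−5] / 0.128 = 4.41808
Perpetuity value at year 5: $5.65 / 0.128 = 44.14062
PV of perpetuity: 44.14062 / (1+0.128)^5 = 24.17091
Total PV = 4.41808 + 24.17091 = 28.58899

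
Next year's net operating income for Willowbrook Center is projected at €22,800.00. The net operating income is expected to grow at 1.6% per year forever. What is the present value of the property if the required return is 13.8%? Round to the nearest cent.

€186885.25

Growing perpetuity: P = D₁ / (r − g) = €22,800.0000 / (0.138 − 0.016) = €186,885.25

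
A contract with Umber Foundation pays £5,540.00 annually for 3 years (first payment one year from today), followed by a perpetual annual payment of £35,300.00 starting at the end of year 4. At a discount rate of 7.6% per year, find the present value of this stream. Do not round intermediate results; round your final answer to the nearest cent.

£387222.34

PV of 3-year annuity: £5,540.00 × [1 − (1+0.076)^−3] / 0.076 = 14380.79463
Perpetuity value at year 3: £35,300.00 / 0.076 = 464473.68421
PV of perpetuity: 464473.68421 / (1+0.076)^3 = 372841.54514
Total PV = 14380.79463 + 372841.54514 = 387222.33977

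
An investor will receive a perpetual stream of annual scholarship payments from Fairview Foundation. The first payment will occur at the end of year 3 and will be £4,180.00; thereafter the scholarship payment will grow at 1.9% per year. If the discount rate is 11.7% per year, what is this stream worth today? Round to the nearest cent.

Value at end of year 2: C₁ / (r − g) = £4,180.00 / (0.117 − 0.019) = £42,653.0612
Discount to today: PV = £42,653.0612 / (1 + 0.117)^2 = £42,653.0612 / 1.247689 = £34,185.65

£34185.65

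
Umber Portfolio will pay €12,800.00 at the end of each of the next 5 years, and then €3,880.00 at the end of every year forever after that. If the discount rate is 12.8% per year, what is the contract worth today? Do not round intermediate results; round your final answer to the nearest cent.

PV of 5-year annuity: €12,800.00 × [1 − (1+0.128)^−5] / 0.128 = 45241.12694
Perpetuity value at year 5: €3,880.00 / 0.128 = 30312.50000
PV of perpetuity: 30312.50000 / (1+0.128)^5 = 16598.78340
Total PV = 45241.12694 + 16598.78340 = 61839.91034

€61839.91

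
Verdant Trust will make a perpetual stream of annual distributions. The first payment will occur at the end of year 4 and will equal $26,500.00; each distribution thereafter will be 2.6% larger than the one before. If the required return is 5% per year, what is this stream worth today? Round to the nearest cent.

$953820.68

Value at end of year 3: C₁ / (r − g) = $26,500.00 / (0.05 − 0.026) = $1,104,166.6667
Discount to today: PV = $1,104,166.6667 / (1 + 0.05)^3 = $1,104,166.6667 / 1.157625 = $953,820.68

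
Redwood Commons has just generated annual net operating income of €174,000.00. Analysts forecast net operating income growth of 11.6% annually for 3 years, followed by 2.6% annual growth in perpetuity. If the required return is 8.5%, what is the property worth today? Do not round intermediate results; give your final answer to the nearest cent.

€3845068.97

D_1 = 194184.00000
D_2 = 216709.34400
D_3 = 241847.62790
Terminal value at year 3: TV = D_3×(1+g_2)/(r−g_2) = 248135.66623/0.059 = 4205689.25813
P_0 = D_1/(1+r)^1 + D_2/(1+r)^2 + D_3/(1+r)^3 + TV/(1+r)^3
    = 178971.42857 + 184084.89796 + 189344.46647 + 3292668.17967 = 3845068.97267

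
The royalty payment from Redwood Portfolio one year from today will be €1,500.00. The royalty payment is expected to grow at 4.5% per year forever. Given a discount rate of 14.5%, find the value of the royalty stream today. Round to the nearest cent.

€15000.00

Growing perpetuity: P = D₁ / (r − g) = €1,500.0000 / (0.145 − 0.045) = €15,000.00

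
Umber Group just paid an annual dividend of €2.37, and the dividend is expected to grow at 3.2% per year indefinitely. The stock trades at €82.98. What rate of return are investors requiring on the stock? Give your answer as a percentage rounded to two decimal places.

D₁ = €2.37 × 1.032 = €2.4458
P = D₁/(r − g) ⇒ r = D₁/P + g = €2.4458/€82.98 + 0.032 = 0.029475 + 0.032 = 0.061475

6.15%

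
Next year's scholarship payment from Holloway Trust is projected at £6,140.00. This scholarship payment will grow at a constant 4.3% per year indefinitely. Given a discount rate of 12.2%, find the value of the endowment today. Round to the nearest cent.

£77721.52

Growing perpetuity: P = D₁ / (r − g) = £6,140.0000 / (0.122 − 0.043) = £77,721.52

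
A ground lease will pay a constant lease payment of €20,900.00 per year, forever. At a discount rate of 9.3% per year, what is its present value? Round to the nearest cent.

Level perpetuity: PV = C / r = €20,900.00 / 0.093 = €224,731.18

€224731.18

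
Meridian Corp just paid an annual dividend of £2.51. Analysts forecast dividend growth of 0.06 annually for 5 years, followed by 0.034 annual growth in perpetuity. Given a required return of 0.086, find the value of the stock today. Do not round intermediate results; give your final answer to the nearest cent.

D_1 = 2.66060
D_2 = 2.82024
D_3 = 2.98945
D_4 = 3.16882
D_5 = 3.35895
Terminal value at year 5: TV = D_5×(1+g_2)/(r−g_2) = 3.47315/0.052 = 66.79135
P_0 = D_1/(1+r)^1 + D_2/(1+r)^2 + D_3/(1+r)^3 + D_4/(1+r)^4 + D_5/(1+r)^5 + TV/(1+r)^5
    = 2.44991 + 2.39125 + 2.33401 + 2.27813 + 2.22359 + 44.21515 = 55.89203

£55.89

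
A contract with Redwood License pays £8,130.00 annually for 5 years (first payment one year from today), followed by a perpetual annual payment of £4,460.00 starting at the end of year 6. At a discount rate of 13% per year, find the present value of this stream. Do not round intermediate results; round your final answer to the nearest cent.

£47215.93

PV of 5-year annuity: £8,130.00 × [1 − (1+0.13)^−5] / 0.13 = 28595.09016
Perpetuity value at year 5: £4,460.00 / 0.13 = 34307.69231
PV of perpetuity: 34307.69231 / (1+0.13)^5 = 18620.84088
Total PV = 28595.09016 + 18620.84088 = 47215.93104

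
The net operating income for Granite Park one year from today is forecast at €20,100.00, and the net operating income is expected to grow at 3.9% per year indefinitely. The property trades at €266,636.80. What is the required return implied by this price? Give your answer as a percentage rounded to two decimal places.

11.44%

P = D₁/(r − g) ⇒ r = D₁/P + g = €20,100.0000/€266,636.80 + 0.039 = 0.075383 + 0.039 = 0.114383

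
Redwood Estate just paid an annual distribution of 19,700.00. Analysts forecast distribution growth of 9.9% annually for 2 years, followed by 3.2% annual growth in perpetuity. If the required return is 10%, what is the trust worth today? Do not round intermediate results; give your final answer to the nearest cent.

337779.41

D_1 = 21650.30000
D_2 = 23793.67970
Terminal value at year 2: TV = D_2×(1+g_2)/(r−g_2) = 24555.07745/0.068 = 361104.08015
P_0 = D_1/(1+r)^1 + D_2/(1+r)^2 + TV/(1+r)^2
    = 19682.09091 + 19664.19810 + 298433.12409 = 337779.41310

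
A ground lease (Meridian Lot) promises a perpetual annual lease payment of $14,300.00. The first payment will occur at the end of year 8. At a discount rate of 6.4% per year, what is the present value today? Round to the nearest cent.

Value at end of year 7: C / r = $14,300.00 / 0.064 = $223,437.5000
Discount to today: PV = $223,437.5000 / (1 + 0.064)^7 = $223,437.5000 / 1.543801 = $144,732.03

$144732.03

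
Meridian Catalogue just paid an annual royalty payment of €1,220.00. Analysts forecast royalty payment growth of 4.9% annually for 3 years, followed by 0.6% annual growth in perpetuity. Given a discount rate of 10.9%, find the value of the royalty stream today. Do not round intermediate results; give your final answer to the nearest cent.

€13362.51

D_1 = 1279.78000
D_2 = 1342.48922
D_3 = 1408.27119
Terminal value at year 3: TV = D_3×(1+g_2)/(r−g_2) = 1416.72082/0.103 = 13754.57106
P_0 = D_1/(1+r)^1 + D_2/(1+r)^2 + D_3/(1+r)^3 + TV/(1+r)^3
    = 1153.99459 + 1091.56026 + 1032.50380 + 10084.45455 = 13362.51319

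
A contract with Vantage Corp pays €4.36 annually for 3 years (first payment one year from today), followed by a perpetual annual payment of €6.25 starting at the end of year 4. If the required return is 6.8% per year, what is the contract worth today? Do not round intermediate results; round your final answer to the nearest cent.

€86.93

PV of 3-year annuity: €4.36 × [1 − (1+0.068)^−3] / 0.068 = 11.48396
Perpetuity value at year 3: €6.25 / 0.068 = 91.91176
PV of perpetuity: 91.91176 / (1+0.068)^3 = 75.44967
Total PV = 11.48396 + 75.44967 = 86.93363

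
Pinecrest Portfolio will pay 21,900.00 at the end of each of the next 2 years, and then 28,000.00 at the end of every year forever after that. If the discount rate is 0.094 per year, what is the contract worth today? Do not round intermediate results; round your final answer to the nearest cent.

PV of 2-year annuity: 21,900.00 × [1 − (1+0.094)^−2] / 0.094 = 38316.52791
Perpetuity value at year 2: 28,000.00 / 0.094 = 297872.34043
PV of perpetuity: 297872.34043 / (1+0.094)^2 = 248883.17232
Total PV = 38316.52791 + 248883.17232 = 287199.70023

287199.70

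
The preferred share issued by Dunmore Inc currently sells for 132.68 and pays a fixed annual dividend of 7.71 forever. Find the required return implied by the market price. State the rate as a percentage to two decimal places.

5.81%

P = C/r ⇒ r = C/P = 7.71/132.68 = 0.058110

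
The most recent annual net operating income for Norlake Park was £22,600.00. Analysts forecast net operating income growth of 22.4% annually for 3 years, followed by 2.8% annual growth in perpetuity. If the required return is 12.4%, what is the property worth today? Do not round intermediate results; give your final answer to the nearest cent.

£393113.95

D_1 = 27662.40000
D_2 = 33858.77760
D_3 = 41443.14378
Terminal value at year 3: TV = D_3×(1+g_2)/(r−g_2) = 42603.55181/0.096 = 443786.99800
P_0 = D_1/(1+r)^1 + D_2/(1+r)^2 + D_3/(1+r)^3 + TV/(1+r)^3
    = 24610.67616 + 26800.23809 + 29184.60091 + 312518.43476 = 393113.94992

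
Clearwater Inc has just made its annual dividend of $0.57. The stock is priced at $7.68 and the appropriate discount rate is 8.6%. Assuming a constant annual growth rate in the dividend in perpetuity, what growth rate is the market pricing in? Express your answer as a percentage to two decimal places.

1.10%

P = D₀(1+g)/(r−g) ⇒ P(r−g) = D₀(1+g) ⇒ g(P+D₀) = P·r − D₀
g = (P·r − D₀)/(P + D₀) = ($7.68×0.086 − $0.57) / ($7.68 + $0.57) = 0.010967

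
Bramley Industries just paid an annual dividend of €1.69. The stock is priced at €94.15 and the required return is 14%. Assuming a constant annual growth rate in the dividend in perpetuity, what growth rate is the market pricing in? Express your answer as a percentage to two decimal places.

P = D₀(1+g)/(r−g) ⇒ P(r−g) = D₀(1+g) ⇒ g(P+D₀) = P·r − D₀
g = (P·r − D₀)/(P + D₀) = (€94.15×0.14 − €1.69) / (€94.15 + €1.69) = 0.119898

11.99%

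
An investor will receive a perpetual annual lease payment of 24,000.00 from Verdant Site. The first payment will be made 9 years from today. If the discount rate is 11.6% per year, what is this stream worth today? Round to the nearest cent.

85988.37

Value at end of year 8: C / r = 24,000.00 / 0.116 = 206,896.5517
Discount to today: PV = 206,896.5517 / (1 + 0.116)^8 = 206,896.5517 / 2.406099 = 85,988.37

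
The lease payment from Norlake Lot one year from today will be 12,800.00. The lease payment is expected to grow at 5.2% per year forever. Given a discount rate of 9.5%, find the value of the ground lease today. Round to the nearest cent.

297674.42

Growing perpetuity: P = D₁ / (r − g) = 12,800.0000 / (0.095 − 0.052) = 297,674.42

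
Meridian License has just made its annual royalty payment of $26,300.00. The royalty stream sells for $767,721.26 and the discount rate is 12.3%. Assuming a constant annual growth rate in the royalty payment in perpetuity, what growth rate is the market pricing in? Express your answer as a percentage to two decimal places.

8.58%

P = D₀(1+g)/(r−g) ⇒ P(r−g) = D₀(1+g) ⇒ g(P+D₀) = P·r − D₀
g = (P·r − D₀)/(P + D₀) = ($767,721.26×0.123 − $26,300.00) / ($767,721.26 + $26,300.00) = 0.085803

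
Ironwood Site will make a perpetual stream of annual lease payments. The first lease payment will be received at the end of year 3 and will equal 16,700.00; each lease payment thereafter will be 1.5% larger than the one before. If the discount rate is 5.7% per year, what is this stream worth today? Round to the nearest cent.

355891.16

Value at end of year 2: C₁ / (r − g) = 16,700.00 / (0.057 − 0.015) = 397,619.0476
Discount to today: PV = 397,619.0476 / (1 + 0.057)^2 = 397,619.0476 / 1.117249 = 355,891.16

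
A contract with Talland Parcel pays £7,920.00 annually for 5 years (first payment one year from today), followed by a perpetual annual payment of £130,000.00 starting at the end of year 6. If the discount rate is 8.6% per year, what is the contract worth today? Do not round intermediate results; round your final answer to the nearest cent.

£1031809.72

PV of 5-year annuity: £7,920.00 × [1 − (1+0.086)^−5] / 0.086 = 31128.44074
Perpetuity value at year 5: £130,000.00 / 0.086 = 1511627.90698
PV of perpetuity: 1511627.90698 / (1+0.086)^5 = 1000681.27861
Total PV = 31128.44074 + 1000681.27861 = 1031809.71935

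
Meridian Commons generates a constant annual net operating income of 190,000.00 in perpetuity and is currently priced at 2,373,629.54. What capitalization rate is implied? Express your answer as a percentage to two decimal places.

8.00%

P = C/r ⇒ r = C/P = 190,000.00/2,373,629.54 = 0.080046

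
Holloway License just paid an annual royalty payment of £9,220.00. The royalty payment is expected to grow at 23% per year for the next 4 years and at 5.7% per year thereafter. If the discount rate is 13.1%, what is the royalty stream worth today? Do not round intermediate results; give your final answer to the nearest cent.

D_1 = 11340.60000
D_2 = 13948.93800
D_3 = 17157.19374
D_4 = 21103.34830
Terminal value at year 4: TV = D_4×(1+g_2)/(r−g_2) = 22306.23915/0.074 = 301435.66423
P_0 = D_1/(1+r)^1 + D_2/(1+r)^2 + D_3/(1+r)^3 + D_4/(1+r)^4 + TV/(1+r)^4
    = 10027.05570 + 10904.75554 + 11859.28321 + 12897.36371 + 184223.15455 = 229911.61271

£229911.61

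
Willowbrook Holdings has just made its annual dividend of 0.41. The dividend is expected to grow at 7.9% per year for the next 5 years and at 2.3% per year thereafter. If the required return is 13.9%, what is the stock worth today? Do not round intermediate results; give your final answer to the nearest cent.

4.51

D_1 = 0.44239
D_2 = 0.47734
D_3 = 0.51505
D_4 = 0.55574
D_5 = 0.59964
Terminal value at year 5: TV = D_5×(1+g_2)/(r−g_2) = 0.61343/0.116 = 5.28821
P_0 = D_1/(1+r)^1 + D_2/(1+r)^2 + D_3/(1+r)^3 + D_4/(1+r)^4 + D_5/(1+r)^5 + TV/(1+r)^5
    = 0.38840 + 0.36794 + 0.34856 + 0.33020 + 0.31280 + 2.75861 = 4.50651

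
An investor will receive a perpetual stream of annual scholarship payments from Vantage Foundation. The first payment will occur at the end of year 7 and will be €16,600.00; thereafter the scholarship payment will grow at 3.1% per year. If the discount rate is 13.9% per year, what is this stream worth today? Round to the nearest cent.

€70395.03

Value at end of year 6: C₁ / (r − g) = €16,600.00 / (0.139 − 0.031) = €153,703.7037
Discount to today: PV = €153,703.7037 / (1 + 0.139)^6 = €153,703.7037 / 2.183445 = €70,395.03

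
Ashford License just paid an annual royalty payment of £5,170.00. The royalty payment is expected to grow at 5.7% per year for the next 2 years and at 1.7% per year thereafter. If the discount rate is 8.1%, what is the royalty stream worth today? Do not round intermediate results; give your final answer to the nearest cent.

D_1 = 5464.69000
D_2 = 5776.17733
Terminal value at year 2: TV = D_2×(1+g_2)/(r−g_2) = 5874.37234/0.064 = 91787.06788
P_0 = D_1/(1+r)^1 + D_2/(1+r)^2 + TV/(1+r)^2
    = 5055.21739 + 4942.98315 + 78547.09158 = 88545.29212

£88545.29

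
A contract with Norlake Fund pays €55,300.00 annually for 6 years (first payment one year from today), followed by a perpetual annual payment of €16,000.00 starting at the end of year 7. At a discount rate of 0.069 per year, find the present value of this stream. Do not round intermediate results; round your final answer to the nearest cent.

€419788.76

PV of 6-year annuity: €55,300.00 × [1 − (1+0.069)^−6] / 0.069 = 264405.34903
Perpetuity value at year 6: €16,000.00 / 0.069 = 231884.05797
PV of perpetuity: 231884.05797 / (1+0.069)^6 = 155383.41449
Total PV = 264405.34903 + 155383.41449 = 419788.76352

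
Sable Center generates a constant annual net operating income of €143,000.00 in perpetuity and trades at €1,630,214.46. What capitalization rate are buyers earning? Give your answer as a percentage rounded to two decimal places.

P = C/r ⇒ r = C/P = €143,000.00/€1,630,214.46 = 0.087719

8.77%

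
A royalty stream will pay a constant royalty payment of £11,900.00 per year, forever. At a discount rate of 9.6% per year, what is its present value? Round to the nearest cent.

Level perpetuity: PV = C / r = £11,900.00 / 0.096 = £123,958.33

£123958.33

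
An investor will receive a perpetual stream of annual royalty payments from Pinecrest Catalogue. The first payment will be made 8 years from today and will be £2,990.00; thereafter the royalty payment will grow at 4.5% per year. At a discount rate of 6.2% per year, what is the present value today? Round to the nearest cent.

£115438.49

Value at end of year 7: C₁ / (r − g) = £2,990.00 / (0.062 − 0.045) = £175,882.3529
Discount to today: PV = £175,882.3529 / (1 + 0.062)^7 = £175,882.3529 / 1.523602 = £115,438.49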